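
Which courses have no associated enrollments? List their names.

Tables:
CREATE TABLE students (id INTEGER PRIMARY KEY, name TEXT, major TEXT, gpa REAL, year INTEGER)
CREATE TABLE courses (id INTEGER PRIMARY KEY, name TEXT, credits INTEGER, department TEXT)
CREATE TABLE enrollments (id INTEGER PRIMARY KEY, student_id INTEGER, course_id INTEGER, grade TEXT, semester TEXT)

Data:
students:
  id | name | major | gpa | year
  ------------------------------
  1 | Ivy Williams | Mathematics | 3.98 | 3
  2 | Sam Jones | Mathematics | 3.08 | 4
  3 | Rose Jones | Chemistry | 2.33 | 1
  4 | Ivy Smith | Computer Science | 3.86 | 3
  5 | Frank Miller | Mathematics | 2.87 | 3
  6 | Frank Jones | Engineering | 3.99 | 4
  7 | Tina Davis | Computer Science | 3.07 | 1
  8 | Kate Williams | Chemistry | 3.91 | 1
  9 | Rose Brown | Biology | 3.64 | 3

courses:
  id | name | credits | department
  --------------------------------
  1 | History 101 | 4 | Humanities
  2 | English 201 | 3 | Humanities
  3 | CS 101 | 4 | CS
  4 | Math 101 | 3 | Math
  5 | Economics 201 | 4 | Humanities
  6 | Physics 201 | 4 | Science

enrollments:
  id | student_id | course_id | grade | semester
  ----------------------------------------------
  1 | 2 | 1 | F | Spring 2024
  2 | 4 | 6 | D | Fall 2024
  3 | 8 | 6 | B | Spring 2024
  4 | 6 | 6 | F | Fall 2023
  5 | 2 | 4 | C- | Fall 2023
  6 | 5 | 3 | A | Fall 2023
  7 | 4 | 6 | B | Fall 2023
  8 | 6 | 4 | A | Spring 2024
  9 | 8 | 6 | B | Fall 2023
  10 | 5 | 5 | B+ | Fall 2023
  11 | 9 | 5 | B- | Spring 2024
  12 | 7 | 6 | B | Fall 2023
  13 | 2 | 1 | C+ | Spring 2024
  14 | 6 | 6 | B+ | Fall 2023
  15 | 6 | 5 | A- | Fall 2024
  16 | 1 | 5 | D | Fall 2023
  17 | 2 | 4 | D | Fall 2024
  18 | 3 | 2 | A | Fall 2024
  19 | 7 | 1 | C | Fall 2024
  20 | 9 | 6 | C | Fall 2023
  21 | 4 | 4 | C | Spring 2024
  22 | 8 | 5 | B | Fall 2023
SELECT p.name FROM courses p LEFT JOIN enrollments c ON c.course_id = p.id WHERE c.id IS NULL

Execution result:
(no rows)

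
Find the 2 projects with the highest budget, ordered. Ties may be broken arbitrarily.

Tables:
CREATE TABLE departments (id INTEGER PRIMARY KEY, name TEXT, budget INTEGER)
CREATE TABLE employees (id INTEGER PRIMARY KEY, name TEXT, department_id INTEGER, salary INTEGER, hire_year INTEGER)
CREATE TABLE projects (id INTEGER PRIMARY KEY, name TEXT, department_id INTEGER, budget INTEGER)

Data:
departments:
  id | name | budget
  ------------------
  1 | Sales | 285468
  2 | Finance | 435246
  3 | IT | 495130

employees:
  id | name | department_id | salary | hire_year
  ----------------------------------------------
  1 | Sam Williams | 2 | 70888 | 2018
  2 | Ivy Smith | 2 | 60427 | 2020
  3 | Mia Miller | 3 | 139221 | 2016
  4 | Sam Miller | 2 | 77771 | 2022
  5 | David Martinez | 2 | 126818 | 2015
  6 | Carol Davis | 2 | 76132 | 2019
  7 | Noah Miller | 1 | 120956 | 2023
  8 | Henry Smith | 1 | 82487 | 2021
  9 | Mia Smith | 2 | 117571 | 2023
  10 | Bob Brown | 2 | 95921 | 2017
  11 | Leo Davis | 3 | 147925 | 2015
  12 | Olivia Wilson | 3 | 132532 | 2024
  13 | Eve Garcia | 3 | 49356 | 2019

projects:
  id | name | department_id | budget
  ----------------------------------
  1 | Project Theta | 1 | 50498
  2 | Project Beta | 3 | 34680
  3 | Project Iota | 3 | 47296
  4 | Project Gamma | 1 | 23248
SELECT name, budget FROM projects ORDER BY budget DESC LIMIT 2

Execution result:
name | budget
Project Theta | 50498
Project Iota | 47296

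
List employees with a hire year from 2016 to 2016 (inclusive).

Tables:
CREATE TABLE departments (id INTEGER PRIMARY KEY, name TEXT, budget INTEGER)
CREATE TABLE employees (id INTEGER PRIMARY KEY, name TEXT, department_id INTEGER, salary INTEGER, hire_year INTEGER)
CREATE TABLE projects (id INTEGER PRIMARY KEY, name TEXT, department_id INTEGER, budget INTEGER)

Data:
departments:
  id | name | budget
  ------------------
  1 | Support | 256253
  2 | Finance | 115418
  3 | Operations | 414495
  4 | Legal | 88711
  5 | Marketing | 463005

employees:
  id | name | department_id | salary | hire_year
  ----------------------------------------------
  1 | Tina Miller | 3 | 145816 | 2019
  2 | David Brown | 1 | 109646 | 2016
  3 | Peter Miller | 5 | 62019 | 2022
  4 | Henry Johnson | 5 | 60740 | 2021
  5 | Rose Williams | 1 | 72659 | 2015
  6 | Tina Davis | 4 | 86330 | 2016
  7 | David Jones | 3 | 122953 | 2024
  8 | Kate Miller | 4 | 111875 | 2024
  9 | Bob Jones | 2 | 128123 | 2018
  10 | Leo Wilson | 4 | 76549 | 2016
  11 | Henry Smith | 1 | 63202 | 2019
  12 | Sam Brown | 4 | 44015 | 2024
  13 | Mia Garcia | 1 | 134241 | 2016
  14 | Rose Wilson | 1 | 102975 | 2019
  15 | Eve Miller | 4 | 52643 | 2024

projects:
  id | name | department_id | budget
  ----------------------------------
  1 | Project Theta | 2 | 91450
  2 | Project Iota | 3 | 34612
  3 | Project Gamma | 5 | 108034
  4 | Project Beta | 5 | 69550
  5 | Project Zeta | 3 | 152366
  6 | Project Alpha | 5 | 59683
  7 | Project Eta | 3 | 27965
SELECT name, hire_year FROM employees WHERE hire_year BETWEEN 2016 AND 2016

Execution result:
name | hire_year
David Brown | 2016
Tina Davis | 2016
Leo Wilson | 2016
Mia Garcia | 2016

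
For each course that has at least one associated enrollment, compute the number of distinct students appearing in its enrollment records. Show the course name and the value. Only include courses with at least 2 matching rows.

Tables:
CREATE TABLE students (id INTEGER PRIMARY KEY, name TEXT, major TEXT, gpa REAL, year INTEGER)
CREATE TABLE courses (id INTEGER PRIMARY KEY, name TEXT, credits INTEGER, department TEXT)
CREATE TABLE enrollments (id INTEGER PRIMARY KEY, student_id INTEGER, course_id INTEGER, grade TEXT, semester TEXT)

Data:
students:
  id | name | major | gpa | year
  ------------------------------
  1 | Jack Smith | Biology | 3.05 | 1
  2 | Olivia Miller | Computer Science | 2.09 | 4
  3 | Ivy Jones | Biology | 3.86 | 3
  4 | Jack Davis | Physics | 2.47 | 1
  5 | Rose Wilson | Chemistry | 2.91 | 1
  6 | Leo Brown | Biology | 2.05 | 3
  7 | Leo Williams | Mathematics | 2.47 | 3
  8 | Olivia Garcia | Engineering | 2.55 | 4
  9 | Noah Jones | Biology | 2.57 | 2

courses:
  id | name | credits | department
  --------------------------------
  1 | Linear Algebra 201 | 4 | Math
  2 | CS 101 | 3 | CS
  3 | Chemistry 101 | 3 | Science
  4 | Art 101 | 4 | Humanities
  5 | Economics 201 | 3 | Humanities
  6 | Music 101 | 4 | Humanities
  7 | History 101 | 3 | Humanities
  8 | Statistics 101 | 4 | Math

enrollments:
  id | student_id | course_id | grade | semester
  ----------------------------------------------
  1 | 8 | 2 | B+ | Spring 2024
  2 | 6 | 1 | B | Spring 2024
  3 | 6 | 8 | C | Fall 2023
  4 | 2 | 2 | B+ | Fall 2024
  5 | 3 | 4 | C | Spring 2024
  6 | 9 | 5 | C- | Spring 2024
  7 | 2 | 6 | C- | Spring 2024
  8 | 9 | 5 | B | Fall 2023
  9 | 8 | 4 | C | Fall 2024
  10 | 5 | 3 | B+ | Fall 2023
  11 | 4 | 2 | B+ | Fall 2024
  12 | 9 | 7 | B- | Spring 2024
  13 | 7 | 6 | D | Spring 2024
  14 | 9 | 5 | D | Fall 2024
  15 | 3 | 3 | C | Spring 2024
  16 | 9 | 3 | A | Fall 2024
SELECT p.name, COUNT(DISTINCT c.student_id) AS distinct_student_count FROM enrollments c JOIN courses p ON c.course_id = p.id GROUP BY p.id, p.name HAVING COUNT(*) >= 2

Execution result:
name | distinct_student_count
CS 101 | 3
Chemistry 101 | 3
Art 101 | 2
Economics 201 | 1
Music 101 | 2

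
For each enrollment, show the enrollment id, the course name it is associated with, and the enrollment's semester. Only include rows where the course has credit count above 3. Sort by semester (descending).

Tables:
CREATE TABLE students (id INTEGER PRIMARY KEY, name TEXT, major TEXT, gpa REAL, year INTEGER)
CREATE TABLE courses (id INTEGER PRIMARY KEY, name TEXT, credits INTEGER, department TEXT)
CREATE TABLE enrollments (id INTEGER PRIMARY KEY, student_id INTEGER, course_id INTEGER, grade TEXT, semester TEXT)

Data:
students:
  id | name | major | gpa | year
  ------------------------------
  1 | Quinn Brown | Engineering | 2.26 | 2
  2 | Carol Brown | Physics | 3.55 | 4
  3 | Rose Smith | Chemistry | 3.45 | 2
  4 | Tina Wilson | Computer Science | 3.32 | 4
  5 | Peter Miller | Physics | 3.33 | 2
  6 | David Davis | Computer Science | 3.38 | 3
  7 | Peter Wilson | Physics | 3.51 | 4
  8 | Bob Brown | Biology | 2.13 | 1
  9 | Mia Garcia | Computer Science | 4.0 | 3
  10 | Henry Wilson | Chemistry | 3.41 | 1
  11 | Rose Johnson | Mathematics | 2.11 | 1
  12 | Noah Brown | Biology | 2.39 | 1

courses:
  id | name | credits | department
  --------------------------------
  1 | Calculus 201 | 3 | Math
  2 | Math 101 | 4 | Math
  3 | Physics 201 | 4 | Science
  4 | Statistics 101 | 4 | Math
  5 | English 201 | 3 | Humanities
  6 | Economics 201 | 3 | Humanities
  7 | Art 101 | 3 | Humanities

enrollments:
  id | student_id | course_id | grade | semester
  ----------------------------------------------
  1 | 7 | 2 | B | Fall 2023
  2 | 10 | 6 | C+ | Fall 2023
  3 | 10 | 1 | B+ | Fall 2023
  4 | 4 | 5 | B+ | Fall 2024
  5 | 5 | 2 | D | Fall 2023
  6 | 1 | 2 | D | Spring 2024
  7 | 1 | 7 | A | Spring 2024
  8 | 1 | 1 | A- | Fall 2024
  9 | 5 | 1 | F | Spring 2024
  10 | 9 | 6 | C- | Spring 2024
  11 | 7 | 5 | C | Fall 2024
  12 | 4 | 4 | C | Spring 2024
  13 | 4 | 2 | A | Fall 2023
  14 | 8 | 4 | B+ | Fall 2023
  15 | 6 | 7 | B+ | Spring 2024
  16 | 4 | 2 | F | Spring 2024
SELECT c.id, p.name AS course, c.semester FROM enrollments c JOIN courses p ON c.course_id = p.id WHERE p.credits > 3 ORDER BY c.semester DESC

Execution result:
id | course | semester
6 | Math 101 | Spring 2024
12 | Statistics 101 | Spring 2024
16 | Math 101 | Spring 2024
1 | Math 101 | Fall 2023
5 | Math 101 | Fall 2023
13 | Math 101 | Fall 2023
14 | Statistics 101 | Fall 2023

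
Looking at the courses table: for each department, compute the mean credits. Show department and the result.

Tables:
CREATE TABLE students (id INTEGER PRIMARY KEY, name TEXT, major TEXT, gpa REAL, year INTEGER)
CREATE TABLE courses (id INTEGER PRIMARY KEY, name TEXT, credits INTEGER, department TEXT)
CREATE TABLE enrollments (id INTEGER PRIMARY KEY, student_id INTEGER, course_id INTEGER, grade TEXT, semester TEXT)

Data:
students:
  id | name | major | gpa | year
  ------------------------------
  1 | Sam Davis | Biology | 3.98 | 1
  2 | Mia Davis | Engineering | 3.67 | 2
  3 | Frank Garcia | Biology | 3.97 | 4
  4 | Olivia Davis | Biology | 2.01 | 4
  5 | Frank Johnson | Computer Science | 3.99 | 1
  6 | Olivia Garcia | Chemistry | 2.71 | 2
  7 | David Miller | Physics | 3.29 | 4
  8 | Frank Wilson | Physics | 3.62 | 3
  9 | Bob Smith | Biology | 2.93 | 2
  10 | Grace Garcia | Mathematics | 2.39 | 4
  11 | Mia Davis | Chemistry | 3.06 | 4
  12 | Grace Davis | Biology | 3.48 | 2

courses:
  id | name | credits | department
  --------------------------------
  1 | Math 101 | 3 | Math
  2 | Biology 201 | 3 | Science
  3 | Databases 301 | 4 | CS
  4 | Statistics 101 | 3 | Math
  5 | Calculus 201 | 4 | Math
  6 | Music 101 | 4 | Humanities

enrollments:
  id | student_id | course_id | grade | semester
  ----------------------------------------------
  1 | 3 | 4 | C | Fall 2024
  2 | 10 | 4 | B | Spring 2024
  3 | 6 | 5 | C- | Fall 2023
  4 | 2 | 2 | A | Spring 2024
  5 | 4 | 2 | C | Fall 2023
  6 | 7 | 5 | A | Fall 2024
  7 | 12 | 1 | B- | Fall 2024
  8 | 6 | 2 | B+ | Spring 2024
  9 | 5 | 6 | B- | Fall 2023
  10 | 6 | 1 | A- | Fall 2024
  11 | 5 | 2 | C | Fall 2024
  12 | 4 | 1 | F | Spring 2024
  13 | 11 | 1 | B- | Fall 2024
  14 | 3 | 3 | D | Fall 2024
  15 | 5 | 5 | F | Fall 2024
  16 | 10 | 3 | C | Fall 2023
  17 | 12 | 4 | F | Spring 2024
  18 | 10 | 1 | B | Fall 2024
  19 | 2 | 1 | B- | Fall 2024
SELECT department, AVG(credits) AS avg_credits FROM courses GROUP BY department

Execution result:
department | avg_credits
CS | 4.00
Humanities | 4.00
Math | 3.33
Science | 3.00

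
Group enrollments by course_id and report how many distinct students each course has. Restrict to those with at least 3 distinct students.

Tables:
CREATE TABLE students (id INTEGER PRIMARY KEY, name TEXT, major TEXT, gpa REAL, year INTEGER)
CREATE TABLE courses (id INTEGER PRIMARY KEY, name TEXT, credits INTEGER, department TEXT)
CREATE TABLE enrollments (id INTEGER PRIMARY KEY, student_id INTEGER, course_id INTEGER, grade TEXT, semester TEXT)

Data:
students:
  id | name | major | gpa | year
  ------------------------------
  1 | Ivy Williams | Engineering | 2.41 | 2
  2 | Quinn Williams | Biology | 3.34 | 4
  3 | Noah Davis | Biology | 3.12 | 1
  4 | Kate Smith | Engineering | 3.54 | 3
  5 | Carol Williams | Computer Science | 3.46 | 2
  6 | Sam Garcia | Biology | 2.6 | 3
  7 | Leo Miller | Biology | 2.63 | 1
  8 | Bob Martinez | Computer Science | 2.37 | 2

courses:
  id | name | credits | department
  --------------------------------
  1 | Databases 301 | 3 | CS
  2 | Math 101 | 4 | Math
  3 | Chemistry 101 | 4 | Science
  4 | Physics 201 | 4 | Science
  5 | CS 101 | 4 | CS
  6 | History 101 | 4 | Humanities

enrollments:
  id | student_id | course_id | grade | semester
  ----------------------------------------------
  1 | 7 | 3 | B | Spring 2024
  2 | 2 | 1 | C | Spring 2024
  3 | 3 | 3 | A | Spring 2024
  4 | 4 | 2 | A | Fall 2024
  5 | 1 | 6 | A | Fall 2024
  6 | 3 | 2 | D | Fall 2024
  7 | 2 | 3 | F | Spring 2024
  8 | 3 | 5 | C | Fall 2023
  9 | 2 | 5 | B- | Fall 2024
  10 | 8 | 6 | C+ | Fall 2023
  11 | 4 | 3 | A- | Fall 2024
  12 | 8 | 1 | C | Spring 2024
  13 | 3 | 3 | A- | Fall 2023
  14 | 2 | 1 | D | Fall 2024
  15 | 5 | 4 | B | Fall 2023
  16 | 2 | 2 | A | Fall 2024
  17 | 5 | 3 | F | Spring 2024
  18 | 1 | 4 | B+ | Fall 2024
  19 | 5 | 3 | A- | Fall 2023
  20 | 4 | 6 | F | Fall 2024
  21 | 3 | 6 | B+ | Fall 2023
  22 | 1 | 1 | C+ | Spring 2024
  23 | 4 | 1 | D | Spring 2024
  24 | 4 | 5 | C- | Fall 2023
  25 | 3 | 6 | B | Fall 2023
SELECT course_id, COUNT(DISTINCT student_id) AS distinct_student_count FROM enrollments GROUP BY course_id HAVING COUNT(DISTINCT student_id) >= 3

Execution result:
course_id | distinct_student_count
1 | 4
2 | 3
3 | 5
5 | 3
6 | 4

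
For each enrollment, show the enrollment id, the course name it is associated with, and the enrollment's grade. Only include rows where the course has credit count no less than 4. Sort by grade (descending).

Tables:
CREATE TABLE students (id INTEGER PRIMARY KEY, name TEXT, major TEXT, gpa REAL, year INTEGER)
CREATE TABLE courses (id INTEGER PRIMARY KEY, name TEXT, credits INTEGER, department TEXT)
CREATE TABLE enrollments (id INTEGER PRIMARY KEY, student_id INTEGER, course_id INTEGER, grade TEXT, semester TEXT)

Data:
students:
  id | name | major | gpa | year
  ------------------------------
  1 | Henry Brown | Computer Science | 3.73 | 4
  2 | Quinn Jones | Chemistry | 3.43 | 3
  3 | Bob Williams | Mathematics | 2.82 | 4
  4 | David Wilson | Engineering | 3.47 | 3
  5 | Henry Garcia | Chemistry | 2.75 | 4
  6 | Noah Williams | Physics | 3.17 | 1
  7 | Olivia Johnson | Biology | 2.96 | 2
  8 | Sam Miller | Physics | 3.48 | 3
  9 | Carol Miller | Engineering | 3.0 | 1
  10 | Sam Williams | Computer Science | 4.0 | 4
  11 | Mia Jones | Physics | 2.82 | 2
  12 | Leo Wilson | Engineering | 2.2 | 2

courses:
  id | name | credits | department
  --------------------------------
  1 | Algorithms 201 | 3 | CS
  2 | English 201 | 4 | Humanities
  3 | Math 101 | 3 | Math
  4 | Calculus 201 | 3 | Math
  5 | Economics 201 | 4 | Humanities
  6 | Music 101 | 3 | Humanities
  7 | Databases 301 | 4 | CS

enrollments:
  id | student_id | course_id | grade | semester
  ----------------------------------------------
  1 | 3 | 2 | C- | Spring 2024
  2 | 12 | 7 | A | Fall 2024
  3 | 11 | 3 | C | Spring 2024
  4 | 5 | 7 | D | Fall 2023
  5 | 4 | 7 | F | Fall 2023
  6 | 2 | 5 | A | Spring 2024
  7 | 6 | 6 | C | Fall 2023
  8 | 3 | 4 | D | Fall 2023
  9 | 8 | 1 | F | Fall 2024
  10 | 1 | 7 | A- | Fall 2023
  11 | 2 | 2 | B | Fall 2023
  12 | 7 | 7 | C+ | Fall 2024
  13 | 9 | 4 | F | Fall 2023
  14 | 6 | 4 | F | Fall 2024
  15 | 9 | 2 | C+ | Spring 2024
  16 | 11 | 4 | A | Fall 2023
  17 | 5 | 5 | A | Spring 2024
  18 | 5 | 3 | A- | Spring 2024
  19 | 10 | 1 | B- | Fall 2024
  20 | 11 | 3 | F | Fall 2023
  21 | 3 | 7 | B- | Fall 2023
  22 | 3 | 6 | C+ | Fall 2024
SELECT c.id, p.name AS course, c.grade FROM enrollments c JOIN courses p ON c.course_id = p.id WHERE p.credits >= 4 ORDER BY c.grade DESC

Execution result:
id | course | grade
5 | Databases 301 | F
4 | Databases 301 | D
1 | English 201 | C-
12 | Databases 301 | C+
15 | English 201 | C+
21 | Databases 301 | B-
11 | English 201 | B
10 | Databases 301 | A-
2 | Databases 301 | A
6 | Economics 201 | A
17 | Economics 201 | A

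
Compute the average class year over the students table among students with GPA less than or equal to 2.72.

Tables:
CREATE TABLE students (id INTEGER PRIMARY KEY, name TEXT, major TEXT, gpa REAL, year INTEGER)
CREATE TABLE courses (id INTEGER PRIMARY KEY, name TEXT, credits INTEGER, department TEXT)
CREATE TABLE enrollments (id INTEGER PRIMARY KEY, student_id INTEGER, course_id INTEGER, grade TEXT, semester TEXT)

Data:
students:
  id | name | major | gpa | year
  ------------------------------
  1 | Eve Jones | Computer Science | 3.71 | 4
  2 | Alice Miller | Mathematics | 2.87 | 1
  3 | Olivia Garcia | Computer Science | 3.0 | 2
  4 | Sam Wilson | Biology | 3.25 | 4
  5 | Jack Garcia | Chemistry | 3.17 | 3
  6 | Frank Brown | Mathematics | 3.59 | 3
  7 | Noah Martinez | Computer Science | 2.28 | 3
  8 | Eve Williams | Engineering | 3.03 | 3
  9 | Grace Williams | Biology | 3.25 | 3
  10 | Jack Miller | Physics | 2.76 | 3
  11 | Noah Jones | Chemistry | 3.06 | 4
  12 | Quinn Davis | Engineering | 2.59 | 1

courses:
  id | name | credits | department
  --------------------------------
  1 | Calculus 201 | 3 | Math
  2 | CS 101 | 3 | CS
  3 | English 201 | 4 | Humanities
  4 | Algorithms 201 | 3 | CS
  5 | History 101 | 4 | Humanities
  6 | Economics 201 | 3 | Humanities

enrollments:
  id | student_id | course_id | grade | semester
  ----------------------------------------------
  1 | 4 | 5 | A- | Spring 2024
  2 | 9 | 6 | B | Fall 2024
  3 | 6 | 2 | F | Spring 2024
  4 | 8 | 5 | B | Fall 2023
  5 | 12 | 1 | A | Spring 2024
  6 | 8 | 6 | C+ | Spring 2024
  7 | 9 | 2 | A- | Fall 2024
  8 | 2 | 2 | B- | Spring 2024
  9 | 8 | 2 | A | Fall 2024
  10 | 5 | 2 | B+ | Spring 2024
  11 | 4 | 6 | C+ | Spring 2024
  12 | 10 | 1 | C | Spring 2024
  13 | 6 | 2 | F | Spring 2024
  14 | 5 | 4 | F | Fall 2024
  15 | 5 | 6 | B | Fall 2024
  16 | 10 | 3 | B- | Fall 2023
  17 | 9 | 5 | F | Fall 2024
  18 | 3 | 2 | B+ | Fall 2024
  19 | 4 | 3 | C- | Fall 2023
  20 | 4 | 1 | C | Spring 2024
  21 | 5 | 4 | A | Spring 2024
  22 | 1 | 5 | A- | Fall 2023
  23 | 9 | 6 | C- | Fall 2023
SELECT AVG(year) FROM students WHERE gpa <= 2.72

Execution result:
2.00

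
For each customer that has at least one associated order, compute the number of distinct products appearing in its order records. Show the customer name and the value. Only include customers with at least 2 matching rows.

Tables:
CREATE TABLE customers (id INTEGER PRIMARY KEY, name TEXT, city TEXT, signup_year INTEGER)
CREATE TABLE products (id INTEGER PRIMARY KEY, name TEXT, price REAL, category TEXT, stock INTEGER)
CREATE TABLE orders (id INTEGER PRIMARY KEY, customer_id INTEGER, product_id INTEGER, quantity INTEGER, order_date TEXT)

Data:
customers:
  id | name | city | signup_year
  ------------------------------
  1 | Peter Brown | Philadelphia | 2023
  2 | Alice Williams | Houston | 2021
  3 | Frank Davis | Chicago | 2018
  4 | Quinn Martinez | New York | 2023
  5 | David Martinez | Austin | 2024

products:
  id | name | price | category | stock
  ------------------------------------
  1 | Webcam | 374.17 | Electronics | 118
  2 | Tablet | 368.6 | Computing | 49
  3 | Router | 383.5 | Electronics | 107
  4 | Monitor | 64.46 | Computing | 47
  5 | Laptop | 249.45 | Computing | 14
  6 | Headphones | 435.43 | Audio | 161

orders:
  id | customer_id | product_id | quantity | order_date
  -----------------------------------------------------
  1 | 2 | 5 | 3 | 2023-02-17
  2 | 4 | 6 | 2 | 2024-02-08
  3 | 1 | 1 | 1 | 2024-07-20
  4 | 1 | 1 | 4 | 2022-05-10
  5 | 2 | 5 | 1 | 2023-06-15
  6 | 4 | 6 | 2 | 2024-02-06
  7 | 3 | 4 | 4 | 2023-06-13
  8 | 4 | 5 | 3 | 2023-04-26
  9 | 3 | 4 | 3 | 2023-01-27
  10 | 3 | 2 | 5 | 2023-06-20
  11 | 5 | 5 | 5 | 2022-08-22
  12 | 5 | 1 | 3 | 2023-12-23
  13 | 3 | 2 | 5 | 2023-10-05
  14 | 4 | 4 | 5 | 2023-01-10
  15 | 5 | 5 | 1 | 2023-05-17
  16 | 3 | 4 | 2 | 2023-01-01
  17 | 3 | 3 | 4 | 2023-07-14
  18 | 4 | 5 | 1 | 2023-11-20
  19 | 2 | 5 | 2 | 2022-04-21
SELECT p.name, COUNT(DISTINCT c.product_id) AS distinct_product_count FROM orders c JOIN customers p ON c.customer_id = p.id GROUP BY p.id, p.name HAVING COUNT(*) >= 2

Execution result:
name | distinct_product_count
Peter Brown | 1
Alice Williams | 1
Frank Davis | 3
Quinn Martinez | 3
David Martinez | 2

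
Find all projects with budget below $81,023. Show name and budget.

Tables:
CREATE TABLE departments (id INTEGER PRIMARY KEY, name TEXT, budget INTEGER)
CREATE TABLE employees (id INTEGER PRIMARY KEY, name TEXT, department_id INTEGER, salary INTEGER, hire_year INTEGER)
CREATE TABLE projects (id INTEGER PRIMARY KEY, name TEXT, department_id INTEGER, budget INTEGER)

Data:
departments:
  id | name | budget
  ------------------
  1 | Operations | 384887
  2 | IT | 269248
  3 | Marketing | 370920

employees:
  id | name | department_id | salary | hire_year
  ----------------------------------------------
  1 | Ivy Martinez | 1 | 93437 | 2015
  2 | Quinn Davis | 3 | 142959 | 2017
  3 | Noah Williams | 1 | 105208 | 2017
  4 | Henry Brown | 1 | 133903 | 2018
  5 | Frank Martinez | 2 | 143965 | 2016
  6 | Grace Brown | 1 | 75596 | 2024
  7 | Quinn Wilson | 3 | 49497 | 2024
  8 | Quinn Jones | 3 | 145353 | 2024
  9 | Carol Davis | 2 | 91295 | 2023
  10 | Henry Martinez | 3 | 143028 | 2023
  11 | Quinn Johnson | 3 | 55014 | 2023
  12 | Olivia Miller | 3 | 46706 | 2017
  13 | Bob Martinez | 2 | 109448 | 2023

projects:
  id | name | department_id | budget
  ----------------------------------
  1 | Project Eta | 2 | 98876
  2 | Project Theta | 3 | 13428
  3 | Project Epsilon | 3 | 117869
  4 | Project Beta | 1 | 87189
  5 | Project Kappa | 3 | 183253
SELECT name, budget FROM projects WHERE budget < 81023

Execution result:
name | budget
Project Theta | 13428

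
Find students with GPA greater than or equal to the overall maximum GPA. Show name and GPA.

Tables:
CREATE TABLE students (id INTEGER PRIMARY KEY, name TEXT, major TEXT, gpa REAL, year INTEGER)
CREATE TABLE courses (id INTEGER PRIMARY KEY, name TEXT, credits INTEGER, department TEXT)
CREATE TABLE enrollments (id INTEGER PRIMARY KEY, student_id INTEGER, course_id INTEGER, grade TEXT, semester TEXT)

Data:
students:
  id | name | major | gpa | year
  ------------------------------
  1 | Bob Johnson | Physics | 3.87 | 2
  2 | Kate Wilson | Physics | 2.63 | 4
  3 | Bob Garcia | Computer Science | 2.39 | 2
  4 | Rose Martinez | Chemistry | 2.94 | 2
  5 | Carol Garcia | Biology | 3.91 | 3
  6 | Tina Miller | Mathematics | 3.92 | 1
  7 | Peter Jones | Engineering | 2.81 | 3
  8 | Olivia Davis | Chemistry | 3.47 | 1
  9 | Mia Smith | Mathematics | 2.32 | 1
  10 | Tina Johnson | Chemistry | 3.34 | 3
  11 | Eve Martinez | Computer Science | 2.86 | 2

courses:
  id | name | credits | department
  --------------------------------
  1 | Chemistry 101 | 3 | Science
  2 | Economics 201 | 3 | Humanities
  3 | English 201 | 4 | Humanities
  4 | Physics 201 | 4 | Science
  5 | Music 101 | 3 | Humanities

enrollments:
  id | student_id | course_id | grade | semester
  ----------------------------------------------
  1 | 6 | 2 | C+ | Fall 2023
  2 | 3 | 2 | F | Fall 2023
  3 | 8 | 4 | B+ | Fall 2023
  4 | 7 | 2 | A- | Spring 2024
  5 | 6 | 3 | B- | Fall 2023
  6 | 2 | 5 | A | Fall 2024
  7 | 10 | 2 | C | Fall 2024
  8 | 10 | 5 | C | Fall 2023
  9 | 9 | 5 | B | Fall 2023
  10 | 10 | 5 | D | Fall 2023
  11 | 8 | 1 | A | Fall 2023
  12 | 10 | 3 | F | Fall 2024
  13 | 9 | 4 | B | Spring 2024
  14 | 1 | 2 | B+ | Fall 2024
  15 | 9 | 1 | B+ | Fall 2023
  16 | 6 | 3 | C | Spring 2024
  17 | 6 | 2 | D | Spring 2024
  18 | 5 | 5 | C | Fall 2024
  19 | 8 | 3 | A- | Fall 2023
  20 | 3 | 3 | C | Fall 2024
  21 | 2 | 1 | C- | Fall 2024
SELECT name, gpa FROM students WHERE gpa >= (SELECT MAX(gpa) FROM students)

Execution result:
name | gpa
Tina Miller | 3.92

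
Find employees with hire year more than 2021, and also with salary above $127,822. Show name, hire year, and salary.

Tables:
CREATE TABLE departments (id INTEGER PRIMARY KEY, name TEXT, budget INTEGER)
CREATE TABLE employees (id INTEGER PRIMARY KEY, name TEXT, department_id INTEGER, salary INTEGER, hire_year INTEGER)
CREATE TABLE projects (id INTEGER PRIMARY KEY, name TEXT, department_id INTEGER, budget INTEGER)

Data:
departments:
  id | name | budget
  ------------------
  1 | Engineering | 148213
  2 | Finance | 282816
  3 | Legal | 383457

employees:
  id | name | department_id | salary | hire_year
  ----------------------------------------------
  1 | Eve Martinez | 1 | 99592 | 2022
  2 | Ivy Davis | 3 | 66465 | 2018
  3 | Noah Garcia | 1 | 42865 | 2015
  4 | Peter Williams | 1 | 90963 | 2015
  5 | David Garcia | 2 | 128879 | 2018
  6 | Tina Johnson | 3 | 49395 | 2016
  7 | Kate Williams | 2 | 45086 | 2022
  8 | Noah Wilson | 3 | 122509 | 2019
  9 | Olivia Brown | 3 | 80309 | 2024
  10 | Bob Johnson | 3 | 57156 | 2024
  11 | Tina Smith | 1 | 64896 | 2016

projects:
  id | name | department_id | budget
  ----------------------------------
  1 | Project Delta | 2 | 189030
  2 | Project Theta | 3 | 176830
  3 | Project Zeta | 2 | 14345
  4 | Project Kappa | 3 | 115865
SELECT name, hire_year, salary FROM employees WHERE hire_year > 2021 AND salary > 127822

Execution result:
(no rows)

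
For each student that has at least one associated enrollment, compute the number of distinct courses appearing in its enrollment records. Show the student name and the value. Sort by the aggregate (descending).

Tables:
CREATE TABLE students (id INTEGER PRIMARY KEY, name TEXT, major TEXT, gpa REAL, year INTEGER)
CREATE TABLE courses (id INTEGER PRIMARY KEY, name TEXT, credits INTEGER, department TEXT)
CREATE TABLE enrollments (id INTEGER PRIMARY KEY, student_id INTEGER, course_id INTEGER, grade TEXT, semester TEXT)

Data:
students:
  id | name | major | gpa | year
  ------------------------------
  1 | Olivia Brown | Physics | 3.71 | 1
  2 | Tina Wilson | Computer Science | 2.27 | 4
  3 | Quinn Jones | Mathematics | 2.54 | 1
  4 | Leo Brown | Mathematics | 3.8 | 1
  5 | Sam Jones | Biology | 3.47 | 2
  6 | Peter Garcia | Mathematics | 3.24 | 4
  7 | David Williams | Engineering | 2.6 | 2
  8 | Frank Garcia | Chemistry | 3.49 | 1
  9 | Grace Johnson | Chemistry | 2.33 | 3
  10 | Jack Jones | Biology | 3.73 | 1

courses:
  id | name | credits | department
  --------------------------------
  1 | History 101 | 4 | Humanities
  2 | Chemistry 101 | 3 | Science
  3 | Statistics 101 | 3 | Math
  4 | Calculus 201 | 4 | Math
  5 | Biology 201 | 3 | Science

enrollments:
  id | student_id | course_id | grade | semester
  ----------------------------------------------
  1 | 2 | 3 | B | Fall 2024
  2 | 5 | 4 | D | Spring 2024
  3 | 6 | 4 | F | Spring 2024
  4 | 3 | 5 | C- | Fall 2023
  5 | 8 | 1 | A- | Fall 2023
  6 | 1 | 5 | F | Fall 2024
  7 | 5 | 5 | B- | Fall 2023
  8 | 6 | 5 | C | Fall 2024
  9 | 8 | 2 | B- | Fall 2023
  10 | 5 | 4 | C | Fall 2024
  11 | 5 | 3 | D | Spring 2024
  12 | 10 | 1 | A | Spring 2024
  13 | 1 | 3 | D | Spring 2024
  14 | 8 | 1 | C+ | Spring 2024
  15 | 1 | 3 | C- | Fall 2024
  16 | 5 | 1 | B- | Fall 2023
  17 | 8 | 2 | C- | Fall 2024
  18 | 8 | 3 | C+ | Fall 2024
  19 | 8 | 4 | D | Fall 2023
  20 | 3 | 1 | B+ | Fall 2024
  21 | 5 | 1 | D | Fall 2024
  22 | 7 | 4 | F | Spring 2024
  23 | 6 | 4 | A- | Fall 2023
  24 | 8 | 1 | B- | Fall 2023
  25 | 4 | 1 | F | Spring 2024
SELECT p.name, COUNT(DISTINCT c.course_id) AS distinct_course_count FROM enrollments c JOIN students p ON c.student_id = p.id GROUP BY p.id, p.name ORDER BY distinct_course_count DESC

Execution result:
name | distinct_course_count
Sam Jones | 4
Frank Garcia | 4
Olivia Brown | 2
Quinn Jones | 2
Peter Garcia | 2
Tina Wilson | 1
Leo Brown | 1
David Williams | 1
Jack Jones | 1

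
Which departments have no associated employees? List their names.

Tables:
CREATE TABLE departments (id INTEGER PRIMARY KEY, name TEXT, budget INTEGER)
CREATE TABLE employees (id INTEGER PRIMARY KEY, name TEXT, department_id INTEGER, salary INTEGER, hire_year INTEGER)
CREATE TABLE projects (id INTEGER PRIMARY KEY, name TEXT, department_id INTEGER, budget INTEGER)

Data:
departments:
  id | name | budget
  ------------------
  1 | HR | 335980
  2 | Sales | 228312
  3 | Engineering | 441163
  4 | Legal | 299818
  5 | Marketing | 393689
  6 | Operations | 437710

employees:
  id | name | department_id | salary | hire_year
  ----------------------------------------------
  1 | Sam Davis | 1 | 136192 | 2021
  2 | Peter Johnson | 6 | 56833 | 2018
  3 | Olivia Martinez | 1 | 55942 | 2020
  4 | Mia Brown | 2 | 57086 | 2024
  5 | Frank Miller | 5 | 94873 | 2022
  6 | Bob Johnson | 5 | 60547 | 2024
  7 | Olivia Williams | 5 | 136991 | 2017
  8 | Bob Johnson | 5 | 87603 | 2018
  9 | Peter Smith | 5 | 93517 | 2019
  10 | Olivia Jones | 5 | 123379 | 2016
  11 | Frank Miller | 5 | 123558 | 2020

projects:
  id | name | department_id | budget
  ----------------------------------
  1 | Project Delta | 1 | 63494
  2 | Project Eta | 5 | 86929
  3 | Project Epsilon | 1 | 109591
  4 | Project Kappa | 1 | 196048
SELECT p.name FROM departments p LEFT JOIN employees c ON c.department_id = p.id WHERE c.id IS NULL

Execution result:
name
Engineering
Legal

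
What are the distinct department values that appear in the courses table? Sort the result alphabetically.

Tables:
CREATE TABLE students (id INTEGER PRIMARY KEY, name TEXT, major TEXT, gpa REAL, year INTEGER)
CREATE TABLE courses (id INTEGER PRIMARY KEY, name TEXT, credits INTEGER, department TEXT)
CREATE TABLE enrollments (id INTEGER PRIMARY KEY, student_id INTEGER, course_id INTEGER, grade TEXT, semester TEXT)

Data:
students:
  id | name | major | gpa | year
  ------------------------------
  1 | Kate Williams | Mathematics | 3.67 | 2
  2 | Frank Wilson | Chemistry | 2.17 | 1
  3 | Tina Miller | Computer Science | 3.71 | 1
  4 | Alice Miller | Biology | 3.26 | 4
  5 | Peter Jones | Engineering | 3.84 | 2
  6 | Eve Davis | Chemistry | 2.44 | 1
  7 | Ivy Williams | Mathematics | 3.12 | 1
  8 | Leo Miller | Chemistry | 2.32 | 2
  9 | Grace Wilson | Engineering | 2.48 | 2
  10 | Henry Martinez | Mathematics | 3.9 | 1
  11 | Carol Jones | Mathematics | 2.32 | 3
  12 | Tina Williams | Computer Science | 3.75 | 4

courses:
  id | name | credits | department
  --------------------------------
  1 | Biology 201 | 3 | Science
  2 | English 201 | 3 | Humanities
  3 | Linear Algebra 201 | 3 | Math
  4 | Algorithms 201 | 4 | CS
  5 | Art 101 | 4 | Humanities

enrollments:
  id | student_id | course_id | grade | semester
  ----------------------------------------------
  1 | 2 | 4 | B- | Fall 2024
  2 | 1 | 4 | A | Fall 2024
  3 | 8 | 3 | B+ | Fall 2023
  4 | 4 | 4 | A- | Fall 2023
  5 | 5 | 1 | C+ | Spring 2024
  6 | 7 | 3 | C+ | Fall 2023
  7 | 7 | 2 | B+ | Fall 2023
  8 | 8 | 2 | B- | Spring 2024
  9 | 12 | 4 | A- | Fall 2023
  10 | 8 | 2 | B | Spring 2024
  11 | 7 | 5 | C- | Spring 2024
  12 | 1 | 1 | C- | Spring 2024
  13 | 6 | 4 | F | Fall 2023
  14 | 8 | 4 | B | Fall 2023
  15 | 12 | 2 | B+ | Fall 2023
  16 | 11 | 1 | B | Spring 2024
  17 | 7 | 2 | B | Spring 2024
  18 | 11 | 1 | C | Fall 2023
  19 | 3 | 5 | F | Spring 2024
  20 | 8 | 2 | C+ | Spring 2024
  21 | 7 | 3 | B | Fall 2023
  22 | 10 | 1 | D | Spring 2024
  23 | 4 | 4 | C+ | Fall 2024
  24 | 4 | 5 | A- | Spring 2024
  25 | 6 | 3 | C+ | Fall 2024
SELECT DISTINCT department FROM courses ORDER BY department

Execution result:
department
CS
Humanities
Math
Science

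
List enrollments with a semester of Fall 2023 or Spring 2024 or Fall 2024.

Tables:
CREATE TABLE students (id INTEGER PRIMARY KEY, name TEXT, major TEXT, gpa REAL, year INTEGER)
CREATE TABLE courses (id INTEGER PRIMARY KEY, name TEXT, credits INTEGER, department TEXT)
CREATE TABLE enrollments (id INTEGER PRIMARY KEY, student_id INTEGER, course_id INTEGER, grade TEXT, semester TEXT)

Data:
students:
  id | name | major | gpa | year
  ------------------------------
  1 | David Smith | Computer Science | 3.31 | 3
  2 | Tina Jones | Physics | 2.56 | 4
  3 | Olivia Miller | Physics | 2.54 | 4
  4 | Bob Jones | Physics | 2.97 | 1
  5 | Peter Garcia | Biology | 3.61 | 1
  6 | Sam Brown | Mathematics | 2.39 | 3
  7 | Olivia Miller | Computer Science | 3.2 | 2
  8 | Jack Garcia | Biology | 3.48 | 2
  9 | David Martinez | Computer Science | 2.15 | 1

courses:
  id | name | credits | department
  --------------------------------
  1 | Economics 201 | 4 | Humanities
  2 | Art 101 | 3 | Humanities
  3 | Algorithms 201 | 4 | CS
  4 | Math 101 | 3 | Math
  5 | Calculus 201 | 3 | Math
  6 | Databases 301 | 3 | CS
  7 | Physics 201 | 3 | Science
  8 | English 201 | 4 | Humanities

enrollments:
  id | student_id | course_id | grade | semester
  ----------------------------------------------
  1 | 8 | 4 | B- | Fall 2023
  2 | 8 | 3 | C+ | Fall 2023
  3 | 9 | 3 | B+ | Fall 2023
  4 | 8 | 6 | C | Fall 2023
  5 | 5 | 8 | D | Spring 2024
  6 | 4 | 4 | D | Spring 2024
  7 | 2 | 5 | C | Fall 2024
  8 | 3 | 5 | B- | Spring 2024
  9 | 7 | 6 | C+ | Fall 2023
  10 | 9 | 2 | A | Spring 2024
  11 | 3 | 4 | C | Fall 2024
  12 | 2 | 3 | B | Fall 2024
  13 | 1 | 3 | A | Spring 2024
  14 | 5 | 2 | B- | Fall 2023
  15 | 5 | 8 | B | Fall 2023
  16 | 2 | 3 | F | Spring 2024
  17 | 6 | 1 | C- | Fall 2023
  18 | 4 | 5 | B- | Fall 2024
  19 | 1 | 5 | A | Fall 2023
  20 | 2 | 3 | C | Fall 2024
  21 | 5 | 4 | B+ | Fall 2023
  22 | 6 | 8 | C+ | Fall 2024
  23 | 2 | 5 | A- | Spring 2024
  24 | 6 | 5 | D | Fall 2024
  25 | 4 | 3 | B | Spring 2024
SELECT id, semester FROM enrollments WHERE semester IN ('Fall 2023', 'Spring 2024', 'Fall 2024')

Execution result:
id | semester
1 | Fall 2023
2 | Fall 2023
3 | Fall 2023
4 | Fall 2023
5 | Spring 2024
6 | Spring 2024
7 | Fall 2024
8 | Spring 2024
9 | Fall 2023
10 | Spring 2024
11 | Fall 2024
12 | Fall 2024
13 | Spring 2024
14 | Fall 2023
15 | Fall 2023
16 | Spring 2024
17 | Fall 2023
18 | Fall 2024
19 | Fall 2023
20 | Fall 2024
21 | Fall 2023
22 | Fall 2024
23 | Spring 2024
24 | Fall 2024
25 | Spring 2024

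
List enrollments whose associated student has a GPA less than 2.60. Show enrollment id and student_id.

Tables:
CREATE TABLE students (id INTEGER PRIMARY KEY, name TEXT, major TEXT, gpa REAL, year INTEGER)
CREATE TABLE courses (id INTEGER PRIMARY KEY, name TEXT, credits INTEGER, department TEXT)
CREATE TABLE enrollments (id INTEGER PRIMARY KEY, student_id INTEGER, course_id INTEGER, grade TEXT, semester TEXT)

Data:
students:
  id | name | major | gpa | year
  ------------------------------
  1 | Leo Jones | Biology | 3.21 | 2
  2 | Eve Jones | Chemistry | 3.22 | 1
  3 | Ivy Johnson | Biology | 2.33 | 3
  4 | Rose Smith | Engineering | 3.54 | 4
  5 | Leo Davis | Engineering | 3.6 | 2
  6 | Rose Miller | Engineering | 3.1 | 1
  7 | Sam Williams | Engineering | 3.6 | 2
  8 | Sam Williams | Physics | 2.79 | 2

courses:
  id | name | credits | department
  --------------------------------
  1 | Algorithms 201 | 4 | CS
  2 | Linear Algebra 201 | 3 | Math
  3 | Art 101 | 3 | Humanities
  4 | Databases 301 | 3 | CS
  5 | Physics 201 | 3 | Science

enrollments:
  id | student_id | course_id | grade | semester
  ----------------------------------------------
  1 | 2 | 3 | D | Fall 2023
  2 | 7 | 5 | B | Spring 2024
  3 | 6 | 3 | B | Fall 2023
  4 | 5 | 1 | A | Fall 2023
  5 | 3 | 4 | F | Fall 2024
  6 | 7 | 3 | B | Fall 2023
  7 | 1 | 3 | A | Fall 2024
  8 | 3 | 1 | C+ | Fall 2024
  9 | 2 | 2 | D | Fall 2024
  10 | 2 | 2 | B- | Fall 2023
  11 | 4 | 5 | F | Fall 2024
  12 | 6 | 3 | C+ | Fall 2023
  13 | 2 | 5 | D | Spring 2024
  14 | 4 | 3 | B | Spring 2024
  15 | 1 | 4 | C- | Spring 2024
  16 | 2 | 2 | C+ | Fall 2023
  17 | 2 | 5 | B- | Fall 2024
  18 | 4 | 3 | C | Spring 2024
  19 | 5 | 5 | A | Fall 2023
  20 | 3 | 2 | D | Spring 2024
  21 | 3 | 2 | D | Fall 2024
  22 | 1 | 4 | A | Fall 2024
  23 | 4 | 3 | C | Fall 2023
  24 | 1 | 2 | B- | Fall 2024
SELECT id, student_id FROM enrollments WHERE student_id IN (SELECT id FROM students WHERE gpa < 2.6)

Execution result:
id | student_id
5 | 3
8 | 3
20 | 3
21 | 3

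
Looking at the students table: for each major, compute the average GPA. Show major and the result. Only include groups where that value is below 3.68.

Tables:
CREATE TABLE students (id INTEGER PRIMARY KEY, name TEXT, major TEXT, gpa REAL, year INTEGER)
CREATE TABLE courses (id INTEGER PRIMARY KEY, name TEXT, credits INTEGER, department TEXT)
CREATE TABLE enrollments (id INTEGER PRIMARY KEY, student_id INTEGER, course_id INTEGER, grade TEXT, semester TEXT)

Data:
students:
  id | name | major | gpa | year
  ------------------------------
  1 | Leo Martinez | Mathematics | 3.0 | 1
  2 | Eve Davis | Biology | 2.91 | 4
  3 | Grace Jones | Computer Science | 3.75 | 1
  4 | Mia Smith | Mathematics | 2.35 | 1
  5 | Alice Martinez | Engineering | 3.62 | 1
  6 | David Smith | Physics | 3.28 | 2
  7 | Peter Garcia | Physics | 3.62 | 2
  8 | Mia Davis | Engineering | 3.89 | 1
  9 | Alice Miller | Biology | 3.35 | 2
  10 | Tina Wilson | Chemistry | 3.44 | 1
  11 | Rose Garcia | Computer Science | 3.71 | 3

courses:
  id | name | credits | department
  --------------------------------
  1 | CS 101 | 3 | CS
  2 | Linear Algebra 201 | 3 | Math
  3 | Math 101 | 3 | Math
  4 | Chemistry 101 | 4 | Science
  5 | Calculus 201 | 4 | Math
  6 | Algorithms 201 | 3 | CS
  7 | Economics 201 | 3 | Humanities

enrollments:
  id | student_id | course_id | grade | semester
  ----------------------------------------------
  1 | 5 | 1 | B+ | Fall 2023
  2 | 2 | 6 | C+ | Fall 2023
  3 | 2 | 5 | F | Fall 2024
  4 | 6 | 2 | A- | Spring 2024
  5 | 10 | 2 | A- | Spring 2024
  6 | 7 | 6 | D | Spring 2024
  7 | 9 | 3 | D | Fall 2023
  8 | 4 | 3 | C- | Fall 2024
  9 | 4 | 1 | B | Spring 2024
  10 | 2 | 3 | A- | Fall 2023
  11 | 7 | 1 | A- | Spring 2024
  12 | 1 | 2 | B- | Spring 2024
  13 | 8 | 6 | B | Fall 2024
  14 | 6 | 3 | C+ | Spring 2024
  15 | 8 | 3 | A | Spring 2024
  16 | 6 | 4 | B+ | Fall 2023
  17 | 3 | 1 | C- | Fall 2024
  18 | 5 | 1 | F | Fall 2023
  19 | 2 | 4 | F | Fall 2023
SELECT major, AVG(gpa) AS avg_gpa FROM students GROUP BY major HAVING AVG(gpa) < 3.68

Execution result:
major | avg_gpa
Biology | 3.13
Chemistry | 3.44
Mathematics | 2.68
Physics | 3.45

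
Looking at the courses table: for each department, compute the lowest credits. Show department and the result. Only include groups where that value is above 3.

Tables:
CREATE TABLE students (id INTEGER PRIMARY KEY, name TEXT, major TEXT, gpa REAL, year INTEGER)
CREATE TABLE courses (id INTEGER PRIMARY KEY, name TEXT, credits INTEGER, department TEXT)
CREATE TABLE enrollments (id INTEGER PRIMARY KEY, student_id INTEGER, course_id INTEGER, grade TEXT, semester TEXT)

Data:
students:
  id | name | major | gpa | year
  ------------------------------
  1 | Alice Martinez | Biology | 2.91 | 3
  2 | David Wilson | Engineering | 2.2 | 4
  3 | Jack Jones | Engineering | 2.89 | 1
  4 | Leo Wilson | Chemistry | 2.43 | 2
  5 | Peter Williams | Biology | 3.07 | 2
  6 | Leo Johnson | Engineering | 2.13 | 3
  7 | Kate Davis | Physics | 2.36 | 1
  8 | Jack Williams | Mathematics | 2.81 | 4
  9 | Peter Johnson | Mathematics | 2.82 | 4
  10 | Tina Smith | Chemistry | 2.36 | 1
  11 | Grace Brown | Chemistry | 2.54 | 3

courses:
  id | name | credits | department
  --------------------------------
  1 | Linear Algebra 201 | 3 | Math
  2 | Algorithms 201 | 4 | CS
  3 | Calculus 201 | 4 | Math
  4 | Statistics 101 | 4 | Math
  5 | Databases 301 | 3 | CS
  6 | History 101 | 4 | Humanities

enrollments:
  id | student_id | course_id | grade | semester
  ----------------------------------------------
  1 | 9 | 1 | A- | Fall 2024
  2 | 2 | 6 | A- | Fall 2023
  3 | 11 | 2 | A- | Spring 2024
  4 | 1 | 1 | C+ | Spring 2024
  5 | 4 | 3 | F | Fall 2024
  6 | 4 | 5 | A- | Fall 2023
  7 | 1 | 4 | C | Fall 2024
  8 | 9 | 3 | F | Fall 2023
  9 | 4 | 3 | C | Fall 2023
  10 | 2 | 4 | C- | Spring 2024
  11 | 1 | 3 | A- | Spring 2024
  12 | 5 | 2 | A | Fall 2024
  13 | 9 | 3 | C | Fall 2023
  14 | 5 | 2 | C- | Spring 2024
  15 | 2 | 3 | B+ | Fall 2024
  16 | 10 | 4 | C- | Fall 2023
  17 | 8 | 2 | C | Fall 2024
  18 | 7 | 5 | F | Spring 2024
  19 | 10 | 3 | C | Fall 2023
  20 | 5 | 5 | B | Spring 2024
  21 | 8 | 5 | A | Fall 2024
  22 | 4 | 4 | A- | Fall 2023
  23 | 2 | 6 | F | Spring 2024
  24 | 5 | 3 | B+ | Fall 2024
SELECT department, MIN(credits) AS min_credits FROM courses GROUP BY department HAVING MIN(credits) > 3

Execution result:
department | min_credits
Humanities | 4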